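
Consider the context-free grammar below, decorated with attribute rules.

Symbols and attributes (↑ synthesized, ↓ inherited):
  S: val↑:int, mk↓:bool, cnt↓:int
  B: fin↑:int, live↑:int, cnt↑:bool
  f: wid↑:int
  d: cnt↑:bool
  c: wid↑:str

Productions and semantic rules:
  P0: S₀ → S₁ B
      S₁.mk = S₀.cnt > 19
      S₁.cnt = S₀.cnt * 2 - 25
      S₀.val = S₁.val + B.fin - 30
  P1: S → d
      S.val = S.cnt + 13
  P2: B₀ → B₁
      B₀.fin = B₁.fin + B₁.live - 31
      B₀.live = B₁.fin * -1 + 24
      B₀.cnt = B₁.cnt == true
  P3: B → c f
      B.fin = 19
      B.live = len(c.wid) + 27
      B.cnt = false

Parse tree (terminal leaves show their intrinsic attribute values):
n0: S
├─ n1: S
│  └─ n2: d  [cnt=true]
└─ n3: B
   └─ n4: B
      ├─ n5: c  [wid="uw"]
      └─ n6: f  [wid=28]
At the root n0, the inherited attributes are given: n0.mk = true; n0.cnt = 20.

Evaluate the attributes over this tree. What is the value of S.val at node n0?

1. n0.mk = true  [given at root]
2. n0.cnt = 20  [given at root]
3. n1.mk = true  [S₀.cnt > 19]
4. n1.cnt = 15  [S₀.cnt * 2 - 25]
5. n2.cnt = true  [terminal]
6. n1.val = 28  [S.cnt + 13]
7. n5.wid = "uw"  [terminal]
8. n6.wid = 28  [terminal]
9. n4.fin = 19  [19]
10. n4.live = 29  [len(c.wid) + 27]
11. n4.cnt = false  [false]
12. n3.fin = 17  [B₁.fin + B₁.live - 31]
13. n3.live = 5  [B₁.fin * -1 + 24]
14. n3.cnt = false  [B₁.cnt == true]
15. n0.val = 15  [S₁.val + B.fin - 30]

15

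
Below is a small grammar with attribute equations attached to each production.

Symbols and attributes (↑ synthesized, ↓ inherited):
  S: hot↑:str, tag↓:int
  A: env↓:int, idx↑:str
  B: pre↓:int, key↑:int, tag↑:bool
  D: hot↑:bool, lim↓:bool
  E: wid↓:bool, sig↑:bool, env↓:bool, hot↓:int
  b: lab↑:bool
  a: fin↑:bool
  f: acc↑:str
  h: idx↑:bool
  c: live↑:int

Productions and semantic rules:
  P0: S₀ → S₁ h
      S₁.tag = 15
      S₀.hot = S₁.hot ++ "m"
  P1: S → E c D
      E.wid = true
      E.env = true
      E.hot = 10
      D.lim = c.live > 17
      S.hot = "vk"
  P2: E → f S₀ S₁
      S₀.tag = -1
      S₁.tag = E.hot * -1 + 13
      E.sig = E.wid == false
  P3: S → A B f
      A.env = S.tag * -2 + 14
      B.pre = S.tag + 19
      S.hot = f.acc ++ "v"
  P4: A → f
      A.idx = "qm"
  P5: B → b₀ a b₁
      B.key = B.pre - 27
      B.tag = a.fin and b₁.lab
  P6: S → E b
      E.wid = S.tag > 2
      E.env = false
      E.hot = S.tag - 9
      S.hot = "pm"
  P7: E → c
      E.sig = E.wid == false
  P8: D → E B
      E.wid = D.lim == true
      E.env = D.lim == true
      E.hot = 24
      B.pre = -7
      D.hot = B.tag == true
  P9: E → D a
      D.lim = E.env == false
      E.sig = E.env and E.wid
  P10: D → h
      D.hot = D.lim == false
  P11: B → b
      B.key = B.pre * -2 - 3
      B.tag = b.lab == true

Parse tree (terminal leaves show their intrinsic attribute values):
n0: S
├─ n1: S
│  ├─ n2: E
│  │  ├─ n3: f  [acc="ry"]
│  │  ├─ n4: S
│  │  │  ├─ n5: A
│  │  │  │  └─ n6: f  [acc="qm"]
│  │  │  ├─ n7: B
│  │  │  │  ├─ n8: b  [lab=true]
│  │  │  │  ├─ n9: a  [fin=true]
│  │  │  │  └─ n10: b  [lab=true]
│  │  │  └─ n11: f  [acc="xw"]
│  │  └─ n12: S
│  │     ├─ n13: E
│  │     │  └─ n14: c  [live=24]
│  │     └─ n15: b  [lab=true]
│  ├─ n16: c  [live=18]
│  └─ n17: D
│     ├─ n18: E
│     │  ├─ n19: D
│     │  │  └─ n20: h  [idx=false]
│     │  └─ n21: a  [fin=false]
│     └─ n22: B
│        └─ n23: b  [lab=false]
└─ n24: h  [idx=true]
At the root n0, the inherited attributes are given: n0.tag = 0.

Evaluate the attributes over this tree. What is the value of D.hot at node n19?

true

1. n0.tag = 0  [given at root]
2. n1.tag = 15  [15]
3. n2.wid = true  [true]
4. n2.env = true  [true]
5. n2.hot = 10  [10]
6. n3.acc = "ry"  [terminal]
7. n4.tag = -1  [-1]
8. n5.env = 16  [S.tag * -2 + 14]
9. n6.acc = "qm"  [terminal]
10. n5.idx = "qm"  ["qm"]
11. n7.pre = 18  [S.tag + 19]
12. n8.lab = true  [terminal]
13. n9.fin = true  [terminal]
14. n10.lab = true  [terminal]
15. n7.key = -9  [B.pre - 27]
16. n7.tag = true  [a.fin and b₁.lab]
17. n11.acc = "xw"  [terminal]
18. n4.hot = "xwv"  [f.acc ++ "v"]
19. n12.tag = 3  [E.hot * -1 + 13]
20. n13.wid = true  [S.tag > 2]
21. n13.env = false  [false]
22. n13.hot = -6  [S.tag - 9]
23. n14.live = 24  [terminal]
24. n13.sig = false  [E.wid == false]
25. n15.lab = true  [terminal]
26. n12.hot = "pm"  ["pm"]
27. n2.sig = false  [E.wid == false]
28. n16.live = 18  [terminal]
29. n17.lim = true  [c.live > 17]
30. n18.wid = true  [D.lim == true]
31. n18.env = true  [D.lim == true]
32. n18.hot = 24  [24]
33. n19.lim = false  [E.env == false]
34. n20.idx = false  [terminal]
35. n19.hot = true  [D.lim == false]
36. n21.fin = false  [terminal]
37. n18.sig = true  [E.env and E.wid]
38. n22.pre = -7  [-7]
39. n23.lab = false  [terminal]
40. n22.key = 11  [B.pre * -2 - 3]
41. n22.tag = false  [b.lab == true]
42. n17.hot = false  [B.tag == true]
43. n1.hot = "vk"  ["vk"]
44. n24.idx = true  [terminal]
45. n0.hot = "vkm"  [S₁.hot ++ "m"]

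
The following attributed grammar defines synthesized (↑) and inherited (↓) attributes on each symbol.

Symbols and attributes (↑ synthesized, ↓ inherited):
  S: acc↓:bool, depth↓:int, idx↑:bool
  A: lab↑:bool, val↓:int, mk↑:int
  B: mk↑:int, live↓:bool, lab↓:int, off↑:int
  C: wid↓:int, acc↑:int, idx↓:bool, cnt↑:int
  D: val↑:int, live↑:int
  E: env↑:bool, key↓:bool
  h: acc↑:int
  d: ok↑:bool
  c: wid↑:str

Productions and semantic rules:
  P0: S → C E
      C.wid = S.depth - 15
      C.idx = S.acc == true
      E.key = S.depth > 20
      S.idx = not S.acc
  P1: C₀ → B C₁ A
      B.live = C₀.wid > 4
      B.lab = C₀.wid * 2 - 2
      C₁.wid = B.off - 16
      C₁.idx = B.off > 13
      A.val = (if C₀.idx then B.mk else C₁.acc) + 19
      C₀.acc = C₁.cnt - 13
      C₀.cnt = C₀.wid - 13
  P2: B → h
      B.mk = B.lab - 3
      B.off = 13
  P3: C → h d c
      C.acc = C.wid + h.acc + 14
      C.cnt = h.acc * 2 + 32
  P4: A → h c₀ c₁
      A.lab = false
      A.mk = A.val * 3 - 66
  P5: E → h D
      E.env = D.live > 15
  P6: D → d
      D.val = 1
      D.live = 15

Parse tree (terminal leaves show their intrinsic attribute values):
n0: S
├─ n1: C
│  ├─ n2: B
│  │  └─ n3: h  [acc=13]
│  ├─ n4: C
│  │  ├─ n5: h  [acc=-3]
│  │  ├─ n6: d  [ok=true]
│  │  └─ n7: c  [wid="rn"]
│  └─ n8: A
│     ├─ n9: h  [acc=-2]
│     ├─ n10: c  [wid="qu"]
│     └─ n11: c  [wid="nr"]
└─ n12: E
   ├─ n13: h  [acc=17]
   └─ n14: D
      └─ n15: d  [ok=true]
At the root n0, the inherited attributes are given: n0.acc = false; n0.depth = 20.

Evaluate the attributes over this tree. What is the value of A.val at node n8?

27

1. n0.acc = false  [given at root]
2. n0.depth = 20  [given at root]
3. n1.wid = 5  [S.depth - 15]
4. n1.idx = false  [S.acc == true]
5. n2.live = true  [C₀.wid > 4]
6. n2.lab = 8  [C₀.wid * 2 - 2]
7. n3.acc = 13  [terminal]
8. n2.mk = 5  [B.lab - 3]
9. n2.off = 13  [13]
10. n4.wid = -3  [B.off - 16]
11. n4.idx = false  [B.off > 13]
12. n5.acc = -3  [terminal]
13. n6.ok = true  [terminal]
14. n7.wid = "rn"  [terminal]
15. n4.acc = 8  [C.wid + h.acc + 14]
16. n4.cnt = 26  [h.acc * 2 + 32]
17. n8.val = 27  [(if C₀.idx then B.mk else C₁.acc) + 19]
18. n9.acc = -2  [terminal]
19. n10.wid = "qu"  [terminal]
20. n11.wid = "nr"  [terminal]
21. n8.lab = false  [false]
22. n8.mk = 15  [A.val * 3 - 66]
23. n1.acc = 13  [C₁.cnt - 13]
24. n1.cnt = -8  [C₀.wid - 13]
25. n12.key = false  [S.depth > 20]
26. n13.acc = 17  [terminal]
27. n15.ok = true  [terminal]
28. n14.val = 1  [1]
29. n14.live = 15  [15]
30. n12.env = false  [D.live > 15]
31. n0.idx = true  [not S.acc]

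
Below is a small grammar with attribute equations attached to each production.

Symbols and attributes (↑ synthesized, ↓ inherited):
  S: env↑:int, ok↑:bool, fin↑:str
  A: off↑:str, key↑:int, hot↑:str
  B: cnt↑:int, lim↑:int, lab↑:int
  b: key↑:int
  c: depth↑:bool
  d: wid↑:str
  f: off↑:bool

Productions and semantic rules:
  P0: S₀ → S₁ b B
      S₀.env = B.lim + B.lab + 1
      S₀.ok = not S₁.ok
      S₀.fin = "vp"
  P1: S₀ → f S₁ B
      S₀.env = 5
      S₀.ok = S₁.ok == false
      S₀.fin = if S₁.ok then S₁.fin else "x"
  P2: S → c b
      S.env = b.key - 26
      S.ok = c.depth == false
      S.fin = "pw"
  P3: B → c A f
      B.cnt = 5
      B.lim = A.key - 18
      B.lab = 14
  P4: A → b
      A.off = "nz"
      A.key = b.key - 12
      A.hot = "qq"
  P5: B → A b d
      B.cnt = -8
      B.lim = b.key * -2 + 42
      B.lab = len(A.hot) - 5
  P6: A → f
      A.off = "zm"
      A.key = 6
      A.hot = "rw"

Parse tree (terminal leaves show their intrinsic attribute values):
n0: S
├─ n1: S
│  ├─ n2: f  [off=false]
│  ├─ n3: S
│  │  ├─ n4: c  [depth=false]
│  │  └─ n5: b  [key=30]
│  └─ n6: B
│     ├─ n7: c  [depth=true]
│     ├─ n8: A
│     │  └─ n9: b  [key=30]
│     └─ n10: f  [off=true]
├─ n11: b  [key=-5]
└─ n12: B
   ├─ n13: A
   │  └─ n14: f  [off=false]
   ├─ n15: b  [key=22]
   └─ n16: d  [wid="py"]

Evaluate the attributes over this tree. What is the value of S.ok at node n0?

1. n2.off = false  [terminal]
2. n4.depth = false  [terminal]
3. n5.key = 30  [terminal]
4. n3.env = 4  [b.key - 26]
5. n3.ok = true  [c.depth == false]
6. n3.fin = "pw"  ["pw"]
7. n7.depth = true  [terminal]
8. n9.key = 30  [terminal]
9. n8.off = "nz"  ["nz"]
10. n8.key = 18  [b.key - 12]
11. n8.hot = "qq"  ["qq"]
12. n10.off = true  [terminal]
13. n6.cnt = 5  [5]
14. n6.lim = 0  [A.key - 18]
15. n6.lab = 14  [14]
16. n1.env = 5  [5]
17. n1.ok = false  [S₁.ok == false]
18. n1.fin = "pw"  [if S₁.ok then S₁.fin else "x"]
19. n11.key = -5  [terminal]
20. n14.off = false  [terminal]
21. n13.off = "zm"  ["zm"]
22. n13.key = 6  [6]
23. n13.hot = "rw"  ["rw"]
24. n15.key = 22  [terminal]
25. n16.wid = "py"  [terminal]
26. n12.cnt = -8  [-8]
27. n12.lim = -2  [b.key * -2 + 42]
28. n12.lab = -3  [len(A.hot) - 5]
29. n0.env = -4  [B.lim + B.lab + 1]
30. n0.ok = true  [not S₁.ok]
31. n0.fin = "vp"  ["vp"]

true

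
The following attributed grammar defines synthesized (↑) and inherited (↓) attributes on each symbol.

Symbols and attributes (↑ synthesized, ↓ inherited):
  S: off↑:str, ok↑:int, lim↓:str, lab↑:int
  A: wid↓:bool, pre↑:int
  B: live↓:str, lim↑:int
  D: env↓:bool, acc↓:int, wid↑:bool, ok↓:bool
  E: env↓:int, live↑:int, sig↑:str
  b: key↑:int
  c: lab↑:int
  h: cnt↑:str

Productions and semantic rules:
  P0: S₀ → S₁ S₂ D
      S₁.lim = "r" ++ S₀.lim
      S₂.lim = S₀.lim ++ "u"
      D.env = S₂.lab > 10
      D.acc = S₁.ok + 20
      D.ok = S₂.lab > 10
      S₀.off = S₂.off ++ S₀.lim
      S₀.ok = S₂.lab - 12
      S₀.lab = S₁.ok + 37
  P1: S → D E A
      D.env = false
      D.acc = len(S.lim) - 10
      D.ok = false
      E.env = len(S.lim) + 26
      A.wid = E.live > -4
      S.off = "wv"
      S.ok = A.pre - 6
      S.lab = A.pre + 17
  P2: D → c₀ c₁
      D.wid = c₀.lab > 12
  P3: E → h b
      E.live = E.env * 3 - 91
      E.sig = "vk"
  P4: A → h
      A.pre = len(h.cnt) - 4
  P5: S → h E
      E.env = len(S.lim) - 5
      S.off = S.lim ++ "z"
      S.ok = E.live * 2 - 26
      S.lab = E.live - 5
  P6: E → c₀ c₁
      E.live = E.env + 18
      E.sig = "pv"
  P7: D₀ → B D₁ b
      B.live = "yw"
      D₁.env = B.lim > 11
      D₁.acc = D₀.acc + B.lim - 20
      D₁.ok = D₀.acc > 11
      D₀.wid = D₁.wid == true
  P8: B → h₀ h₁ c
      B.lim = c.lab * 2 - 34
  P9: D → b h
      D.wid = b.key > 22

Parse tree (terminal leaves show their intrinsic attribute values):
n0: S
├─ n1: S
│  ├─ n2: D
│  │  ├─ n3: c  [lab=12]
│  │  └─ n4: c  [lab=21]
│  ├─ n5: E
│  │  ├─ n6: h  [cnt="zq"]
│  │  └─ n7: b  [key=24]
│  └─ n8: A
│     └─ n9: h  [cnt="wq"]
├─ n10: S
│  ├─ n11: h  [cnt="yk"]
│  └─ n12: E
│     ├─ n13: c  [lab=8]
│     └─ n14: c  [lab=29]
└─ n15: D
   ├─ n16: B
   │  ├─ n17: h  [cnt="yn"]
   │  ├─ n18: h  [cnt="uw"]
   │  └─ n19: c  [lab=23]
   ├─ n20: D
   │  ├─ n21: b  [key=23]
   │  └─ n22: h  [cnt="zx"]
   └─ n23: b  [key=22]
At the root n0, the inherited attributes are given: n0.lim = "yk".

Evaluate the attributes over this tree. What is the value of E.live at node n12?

1. n0.lim = "yk"  [given at root]
2. n1.lim = "ryk"  ["r" ++ S₀.lim]
3. n2.env = false  [false]
4. n2.acc = -7  [len(S.lim) - 10]
5. n2.ok = false  [false]
6. n3.lab = 12  [terminal]
7. n4.lab = 21  [terminal]
8. n2.wid = false  [c₀.lab > 12]
9. n5.env = 29  [len(S.lim) + 26]
10. n6.cnt = "zq"  [terminal]
11. n7.key = 24  [terminal]
12. n5.live = -4  [E.env * 3 - 91]
13. n5.sig = "vk"  ["vk"]
14. n8.wid = false  [E.live > -4]
15. n9.cnt = "wq"  [terminal]
16. n8.pre = -2  [len(h.cnt) - 4]
17. n1.off = "wv"  ["wv"]
18. n1.ok = -8  [A.pre - 6]
19. n1.lab = 15  [A.pre + 17]
20. n10.lim = "yku"  [S₀.lim ++ "u"]
21. n11.cnt = "yk"  [terminal]
22. n12.env = -2  [len(S.lim) - 5]
23. n13.lab = 8  [terminal]
24. n14.lab = 29  [terminal]
25. n12.live = 16  [E.env + 18]
26. n12.sig = "pv"  ["pv"]
27. n10.off = "ykuz"  [S.lim ++ "z"]
28. n10.ok = 6  [E.live * 2 - 26]
29. n10.lab = 11  [E.live - 5]
30. n15.env = true  [S₂.lab > 10]
31. n15.acc = 12  [S₁.ok + 20]
32. n15.ok = true  [S₂.lab > 10]
33. n16.live = "yw"  ["yw"]
34. n17.cnt = "yn"  [terminal]
35. n18.cnt = "uw"  [terminal]
36. n19.lab = 23  [terminal]
37. n16.lim = 12  [c.lab * 2 - 34]
38. n20.env = true  [B.lim > 11]
39. n20.acc = 4  [D₀.acc + B.lim - 20]
40. n20.ok = true  [D₀.acc > 11]
41. n21.key = 23  [terminal]
42. n22.cnt = "zx"  [terminal]
43. n20.wid = true  [b.key > 22]
44. n23.key = 22  [terminal]
45. n15.wid = true  [D₁.wid == true]
46. n0.off = "ykuzyk"  [S₂.off ++ S₀.lim]
47. n0.ok = -1  [S₂.lab - 12]
48. n0.lab = 29  [S₁.ok + 37]

16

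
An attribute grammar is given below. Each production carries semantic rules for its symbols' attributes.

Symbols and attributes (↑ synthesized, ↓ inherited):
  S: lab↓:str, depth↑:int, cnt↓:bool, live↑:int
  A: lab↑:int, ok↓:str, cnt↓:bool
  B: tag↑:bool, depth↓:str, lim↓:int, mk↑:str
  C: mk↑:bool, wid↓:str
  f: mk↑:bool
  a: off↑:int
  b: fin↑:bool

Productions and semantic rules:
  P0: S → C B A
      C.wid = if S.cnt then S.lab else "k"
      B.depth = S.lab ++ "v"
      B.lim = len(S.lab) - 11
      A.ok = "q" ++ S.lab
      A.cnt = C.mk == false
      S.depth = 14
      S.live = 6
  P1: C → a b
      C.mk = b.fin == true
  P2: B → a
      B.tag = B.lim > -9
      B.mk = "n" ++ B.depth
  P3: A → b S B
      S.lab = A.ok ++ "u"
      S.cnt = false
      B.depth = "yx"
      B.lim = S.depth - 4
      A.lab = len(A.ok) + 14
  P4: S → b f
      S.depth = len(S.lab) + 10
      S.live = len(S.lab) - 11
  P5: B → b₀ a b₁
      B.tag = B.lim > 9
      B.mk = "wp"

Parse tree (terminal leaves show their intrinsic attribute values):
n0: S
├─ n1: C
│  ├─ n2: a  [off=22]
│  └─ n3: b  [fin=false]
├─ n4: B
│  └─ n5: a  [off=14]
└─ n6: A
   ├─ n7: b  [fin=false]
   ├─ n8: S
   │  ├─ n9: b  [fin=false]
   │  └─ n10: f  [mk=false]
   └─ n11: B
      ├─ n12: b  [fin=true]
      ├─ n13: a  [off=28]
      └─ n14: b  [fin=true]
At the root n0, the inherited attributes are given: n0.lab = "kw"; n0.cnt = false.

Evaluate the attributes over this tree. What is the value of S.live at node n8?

-7

1. n0.lab = "kw"  [given at root]
2. n0.cnt = false  [given at root]
3. n1.wid = "k"  [if S.cnt then S.lab else "k"]
4. n2.off = 22  [terminal]
5. n3.fin = false  [terminal]
6. n1.mk = false  [b.fin == true]
7. n4.depth = "kwv"  [S.lab ++ "v"]
8. n4.lim = -9  [len(S.lab) - 11]
9. n5.off = 14  [terminal]
10. n4.tag = false  [B.lim > -9]
11. n4.mk = "nkwv"  ["n" ++ B.depth]
12. n6.ok = "qkw"  ["q" ++ S.lab]
13. n6.cnt = true  [C.mk == false]
14. n7.fin = false  [terminal]
15. n8.lab = "qkwu"  [A.ok ++ "u"]
16. n8.cnt = false  [false]
17. n9.fin = false  [terminal]
18. n10.mk = false  [terminal]
19. n8.depth = 14  [len(S.lab) + 10]
20. n8.live = -7  [len(S.lab) - 11]
21. n11.depth = "yx"  ["yx"]
22. n11.lim = 10  [S.depth - 4]
23. n12.fin = true  [terminal]
24. n13.off = 28  [terminal]
25. n14.fin = true  [terminal]
26. n11.tag = true  [B.lim > 9]
27. n11.mk = "wp"  ["wp"]
28. n6.lab = 17  [len(A.ok) + 14]
29. n0.depth = 14  [14]
30. n0.live = 6  [6]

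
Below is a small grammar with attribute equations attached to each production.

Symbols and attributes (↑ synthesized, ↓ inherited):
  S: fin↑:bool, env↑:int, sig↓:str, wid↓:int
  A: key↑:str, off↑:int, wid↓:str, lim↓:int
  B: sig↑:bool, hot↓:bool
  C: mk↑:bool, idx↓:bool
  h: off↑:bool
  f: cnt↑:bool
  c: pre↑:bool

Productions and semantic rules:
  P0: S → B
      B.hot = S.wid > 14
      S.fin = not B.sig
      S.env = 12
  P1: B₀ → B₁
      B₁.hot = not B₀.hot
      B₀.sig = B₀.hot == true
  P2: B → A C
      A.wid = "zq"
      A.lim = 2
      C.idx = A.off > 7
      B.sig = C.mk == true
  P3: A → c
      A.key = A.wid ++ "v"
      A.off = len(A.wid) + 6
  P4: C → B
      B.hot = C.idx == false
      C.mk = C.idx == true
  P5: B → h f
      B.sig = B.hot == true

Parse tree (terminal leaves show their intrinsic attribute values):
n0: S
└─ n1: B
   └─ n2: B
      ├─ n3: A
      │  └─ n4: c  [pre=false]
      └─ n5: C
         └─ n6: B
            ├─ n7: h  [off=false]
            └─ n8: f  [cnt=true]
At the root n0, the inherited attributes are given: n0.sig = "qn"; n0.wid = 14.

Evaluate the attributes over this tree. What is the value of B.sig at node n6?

false

1. n0.sig = "qn"  [given at root]
2. n0.wid = 14  [given at root]
3. n1.hot = false  [S.wid > 14]
4. n2.hot = true  [not B₀.hot]
5. n3.wid = "zq"  ["zq"]
6. n3.lim = 2  [2]
7. n4.pre = false  [terminal]
8. n3.key = "zqv"  [A.wid ++ "v"]
9. n3.off = 8  [len(A.wid) + 6]
10. n5.idx = true  [A.off > 7]
11. n6.hot = false  [C.idx == false]
12. n7.off = false  [terminal]
13. n8.cnt = true  [terminal]
14. n6.sig = false  [B.hot == true]
15. n5.mk = true  [C.idx == true]
16. n2.sig = true  [C.mk == true]
17. n1.sig = false  [B₀.hot == true]
18. n0.fin = true  [not B.sig]
19. n0.env = 12  [12]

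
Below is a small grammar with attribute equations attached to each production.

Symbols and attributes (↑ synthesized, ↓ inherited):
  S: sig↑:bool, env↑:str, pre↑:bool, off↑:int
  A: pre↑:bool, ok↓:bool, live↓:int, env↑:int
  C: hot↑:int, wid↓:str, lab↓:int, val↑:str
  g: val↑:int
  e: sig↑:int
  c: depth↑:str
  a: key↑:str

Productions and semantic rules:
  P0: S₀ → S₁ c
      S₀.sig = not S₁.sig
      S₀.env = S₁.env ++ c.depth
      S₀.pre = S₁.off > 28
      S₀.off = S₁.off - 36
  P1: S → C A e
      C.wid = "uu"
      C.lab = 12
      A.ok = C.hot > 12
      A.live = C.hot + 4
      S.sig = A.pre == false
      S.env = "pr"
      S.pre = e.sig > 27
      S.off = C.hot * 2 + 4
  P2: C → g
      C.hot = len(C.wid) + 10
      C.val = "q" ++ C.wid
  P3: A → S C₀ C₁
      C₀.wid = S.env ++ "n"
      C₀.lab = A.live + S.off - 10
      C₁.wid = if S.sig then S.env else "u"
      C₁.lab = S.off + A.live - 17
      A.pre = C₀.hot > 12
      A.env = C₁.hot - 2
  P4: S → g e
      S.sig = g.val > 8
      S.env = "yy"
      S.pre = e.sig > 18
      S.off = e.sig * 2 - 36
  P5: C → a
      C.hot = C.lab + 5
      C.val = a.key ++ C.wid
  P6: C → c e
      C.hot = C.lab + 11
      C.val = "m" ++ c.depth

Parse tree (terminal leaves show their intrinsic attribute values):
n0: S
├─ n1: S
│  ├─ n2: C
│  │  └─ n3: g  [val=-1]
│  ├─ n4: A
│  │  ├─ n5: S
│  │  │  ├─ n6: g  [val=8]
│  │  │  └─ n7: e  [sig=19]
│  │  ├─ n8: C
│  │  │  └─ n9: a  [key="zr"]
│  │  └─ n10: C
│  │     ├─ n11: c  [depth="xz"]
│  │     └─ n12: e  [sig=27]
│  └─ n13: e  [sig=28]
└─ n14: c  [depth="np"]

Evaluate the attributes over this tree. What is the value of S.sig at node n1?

1. n2.wid = "uu"  ["uu"]
2. n2.lab = 12  [12]
3. n3.val = -1  [terminal]
4. n2.hot = 12  [len(C.wid) + 10]
5. n2.val = "quu"  ["q" ++ C.wid]
6. n4.ok = false  [C.hot > 12]
7. n4.live = 16  [C.hot + 4]
8. n6.val = 8  [terminal]
9. n7.sig = 19  [terminal]
10. n5.sig = false  [g.val > 8]
11. n5.env = "yy"  ["yy"]
12. n5.pre = true  [e.sig > 18]
13. n5.off = 2  [e.sig * 2 - 36]
14. n8.wid = "yyn"  [S.env ++ "n"]
15. n8.lab = 8  [A.live + S.off - 10]
16. n9.key = "zr"  [terminal]
17. n8.hot = 13  [C.lab + 5]
18. n8.val = "zryyn"  [a.key ++ C.wid]
19. n10.wid = "u"  [if S.sig then S.env else "u"]
20. n10.lab = 1  [S.off + A.live - 17]
21. n11.depth = "xz"  [terminal]
22. n12.sig = 27  [terminal]
23. n10.hot = 12  [C.lab + 11]
24. n10.val = "mxz"  ["m" ++ c.depth]
25. n4.pre = true  [C₀.hot > 12]
26. n4.env = 10  [C₁.hot - 2]
27. n13.sig = 28  [terminal]
28. n1.sig = false  [A.pre == false]
29. n1.env = "pr"  ["pr"]
30. n1.pre = true  [e.sig > 27]
31. n1.off = 28  [C.hot * 2 + 4]
32. n14.depth = "np"  [terminal]
33. n0.sig = true  [not S₁.sig]
34. n0.env = "prnp"  [S₁.env ++ c.depth]
35. n0.pre = false  [S₁.off > 28]
36. n0.off = -8  [S₁.off - 36]

false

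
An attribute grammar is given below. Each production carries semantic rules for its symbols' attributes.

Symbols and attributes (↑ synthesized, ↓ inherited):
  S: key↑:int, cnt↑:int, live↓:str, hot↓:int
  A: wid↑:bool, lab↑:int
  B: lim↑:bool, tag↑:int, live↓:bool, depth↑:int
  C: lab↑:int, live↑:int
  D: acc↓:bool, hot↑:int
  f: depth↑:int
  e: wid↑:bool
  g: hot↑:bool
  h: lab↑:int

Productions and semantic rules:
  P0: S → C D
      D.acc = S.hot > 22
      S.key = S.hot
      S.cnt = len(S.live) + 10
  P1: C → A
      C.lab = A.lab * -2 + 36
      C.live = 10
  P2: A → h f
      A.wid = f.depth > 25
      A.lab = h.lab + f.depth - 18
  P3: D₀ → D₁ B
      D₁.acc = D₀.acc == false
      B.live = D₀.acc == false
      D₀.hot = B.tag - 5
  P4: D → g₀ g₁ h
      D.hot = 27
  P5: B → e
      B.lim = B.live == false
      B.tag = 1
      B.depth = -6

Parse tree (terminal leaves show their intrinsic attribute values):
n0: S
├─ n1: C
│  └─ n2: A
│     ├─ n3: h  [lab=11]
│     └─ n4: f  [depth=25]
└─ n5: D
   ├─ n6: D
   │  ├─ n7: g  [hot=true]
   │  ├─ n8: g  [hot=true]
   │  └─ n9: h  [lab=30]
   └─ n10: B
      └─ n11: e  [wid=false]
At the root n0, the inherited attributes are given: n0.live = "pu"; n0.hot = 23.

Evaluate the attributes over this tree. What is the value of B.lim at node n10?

1. n0.live = "pu"  [given at root]
2. n0.hot = 23  [given at root]
3. n3.lab = 11  [terminal]
4. n4.depth = 25  [terminal]
5. n2.wid = false  [f.depth > 25]
6. n2.lab = 18  [h.lab + f.depth - 18]
7. n1.lab = 0  [A.lab * -2 + 36]
8. n1.live = 10  [10]
9. n5.acc = true  [S.hot > 22]
10. n6.acc = false  [D₀.acc == false]
11. n7.hot = true  [terminal]
12. n8.hot = true  [terminal]
13. n9.lab = 30  [terminal]
14. n6.hot = 27  [27]
15. n10.live = false  [D₀.acc == false]
16. n11.wid = false  [terminal]
17. n10.lim = true  [B.live == false]
18. n10.tag = 1  [1]
19. n10.depth = -6  [-6]
20. n5.hot = -4  [B.tag - 5]
21. n0.key = 23  [S.hot]
22. n0.cnt = 12  [len(S.live) + 10]

true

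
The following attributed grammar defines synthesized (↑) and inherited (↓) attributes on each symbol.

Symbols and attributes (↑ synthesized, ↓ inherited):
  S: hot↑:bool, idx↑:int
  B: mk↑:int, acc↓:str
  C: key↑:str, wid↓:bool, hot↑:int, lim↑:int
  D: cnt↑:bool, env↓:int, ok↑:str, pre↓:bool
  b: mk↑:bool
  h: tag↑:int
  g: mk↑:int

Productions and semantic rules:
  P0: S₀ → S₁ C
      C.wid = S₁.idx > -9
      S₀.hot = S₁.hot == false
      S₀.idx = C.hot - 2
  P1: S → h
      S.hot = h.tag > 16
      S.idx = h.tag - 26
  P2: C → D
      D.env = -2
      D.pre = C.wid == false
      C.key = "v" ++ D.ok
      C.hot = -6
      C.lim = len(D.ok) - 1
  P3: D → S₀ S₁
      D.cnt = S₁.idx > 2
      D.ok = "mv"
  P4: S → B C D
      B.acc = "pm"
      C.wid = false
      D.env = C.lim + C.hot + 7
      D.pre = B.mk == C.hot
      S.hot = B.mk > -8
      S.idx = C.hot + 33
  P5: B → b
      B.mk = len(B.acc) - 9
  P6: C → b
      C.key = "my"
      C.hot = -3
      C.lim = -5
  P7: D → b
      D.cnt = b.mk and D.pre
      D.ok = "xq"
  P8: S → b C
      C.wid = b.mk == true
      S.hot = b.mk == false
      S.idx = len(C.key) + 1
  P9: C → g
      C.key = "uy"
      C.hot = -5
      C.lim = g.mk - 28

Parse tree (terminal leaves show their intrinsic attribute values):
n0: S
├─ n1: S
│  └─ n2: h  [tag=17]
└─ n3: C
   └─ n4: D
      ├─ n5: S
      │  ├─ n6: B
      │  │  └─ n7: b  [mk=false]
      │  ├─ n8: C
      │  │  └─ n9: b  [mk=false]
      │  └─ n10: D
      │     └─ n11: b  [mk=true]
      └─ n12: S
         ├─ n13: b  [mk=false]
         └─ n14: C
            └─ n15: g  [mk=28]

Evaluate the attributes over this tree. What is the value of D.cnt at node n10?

1. n2.tag = 17  [terminal]
2. n1.hot = true  [h.tag > 16]
3. n1.idx = -9  [h.tag - 26]
4. n3.wid = false  [S₁.idx > -9]
5. n4.env = -2  [-2]
6. n4.pre = true  [C.wid == false]
7. n6.acc = "pm"  ["pm"]
8. n7.mk = false  [terminal]
9. n6.mk = -7  [len(B.acc) - 9]
10. n8.wid = false  [false]
11. n9.mk = false  [terminal]
12. n8.key = "my"  ["my"]
13. n8.hot = -3  [-3]
14. n8.lim = -5  [-5]
15. n10.env = -1  [C.lim + C.hot + 7]
16. n10.pre = false  [B.mk == C.hot]
17. n11.mk = true  [terminal]
18. n10.cnt = false  [b.mk and D.pre]
19. n10.ok = "xq"  ["xq"]
20. n5.hot = true  [B.mk > -8]
21. n5.idx = 30  [C.hot + 33]
22. n13.mk = false  [terminal]
23. n14.wid = false  [b.mk == true]
24. n15.mk = 28  [terminal]
25. n14.key = "uy"  ["uy"]
26. n14.hot = -5  [-5]
27. n14.lim = 0  [g.mk - 28]
28. n12.hot = true  [b.mk == false]
29. n12.idx = 3  [len(C.key) + 1]
30. n4.cnt = true  [S₁.idx > 2]
31. n4.ok = "mv"  ["mv"]
32. n3.key = "vmv"  ["v" ++ D.ok]
33. n3.hot = -6  [-6]
34. n3.lim = 1  [len(D.ok) - 1]
35. n0.hot = false  [S₁.hot == false]
36. n0.idx = -8  [C.hot - 2]

false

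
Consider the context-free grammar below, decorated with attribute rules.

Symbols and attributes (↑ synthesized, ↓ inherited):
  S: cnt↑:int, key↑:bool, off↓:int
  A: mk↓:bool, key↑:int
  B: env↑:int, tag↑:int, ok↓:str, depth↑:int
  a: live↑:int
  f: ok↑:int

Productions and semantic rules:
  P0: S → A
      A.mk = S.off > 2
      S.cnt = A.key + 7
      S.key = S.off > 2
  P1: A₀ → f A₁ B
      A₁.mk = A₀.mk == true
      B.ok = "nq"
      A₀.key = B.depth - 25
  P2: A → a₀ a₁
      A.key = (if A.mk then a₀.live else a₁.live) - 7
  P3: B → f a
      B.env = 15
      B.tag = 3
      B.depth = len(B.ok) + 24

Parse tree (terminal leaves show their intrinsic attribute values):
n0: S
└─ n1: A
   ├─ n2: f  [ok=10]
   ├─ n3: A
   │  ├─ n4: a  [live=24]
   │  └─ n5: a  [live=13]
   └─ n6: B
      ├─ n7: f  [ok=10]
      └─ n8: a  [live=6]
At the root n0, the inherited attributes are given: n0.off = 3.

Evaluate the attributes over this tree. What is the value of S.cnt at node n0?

1. n0.off = 3  [given at root]
2. n1.mk = true  [S.off > 2]
3. n2.ok = 10  [terminal]
4. n3.mk = true  [A₀.mk == true]
5. n4.live = 24  [terminal]
6. n5.live = 13  [terminal]
7. n3.key = 17  [(if A.mk then a₀.live else a₁.live) - 7]
8. n6.ok = "nq"  ["nq"]
9. n7.ok = 10  [terminal]
10. n8.live = 6  [terminal]
11. n6.env = 15  [15]
12. n6.tag = 3  [3]
13. n6.depth = 26  [len(B.ok) + 24]
14. n1.key = 1  [B.depth - 25]
15. n0.cnt = 8  [A.key + 7]
16. n0.key = true  [S.off > 2]

8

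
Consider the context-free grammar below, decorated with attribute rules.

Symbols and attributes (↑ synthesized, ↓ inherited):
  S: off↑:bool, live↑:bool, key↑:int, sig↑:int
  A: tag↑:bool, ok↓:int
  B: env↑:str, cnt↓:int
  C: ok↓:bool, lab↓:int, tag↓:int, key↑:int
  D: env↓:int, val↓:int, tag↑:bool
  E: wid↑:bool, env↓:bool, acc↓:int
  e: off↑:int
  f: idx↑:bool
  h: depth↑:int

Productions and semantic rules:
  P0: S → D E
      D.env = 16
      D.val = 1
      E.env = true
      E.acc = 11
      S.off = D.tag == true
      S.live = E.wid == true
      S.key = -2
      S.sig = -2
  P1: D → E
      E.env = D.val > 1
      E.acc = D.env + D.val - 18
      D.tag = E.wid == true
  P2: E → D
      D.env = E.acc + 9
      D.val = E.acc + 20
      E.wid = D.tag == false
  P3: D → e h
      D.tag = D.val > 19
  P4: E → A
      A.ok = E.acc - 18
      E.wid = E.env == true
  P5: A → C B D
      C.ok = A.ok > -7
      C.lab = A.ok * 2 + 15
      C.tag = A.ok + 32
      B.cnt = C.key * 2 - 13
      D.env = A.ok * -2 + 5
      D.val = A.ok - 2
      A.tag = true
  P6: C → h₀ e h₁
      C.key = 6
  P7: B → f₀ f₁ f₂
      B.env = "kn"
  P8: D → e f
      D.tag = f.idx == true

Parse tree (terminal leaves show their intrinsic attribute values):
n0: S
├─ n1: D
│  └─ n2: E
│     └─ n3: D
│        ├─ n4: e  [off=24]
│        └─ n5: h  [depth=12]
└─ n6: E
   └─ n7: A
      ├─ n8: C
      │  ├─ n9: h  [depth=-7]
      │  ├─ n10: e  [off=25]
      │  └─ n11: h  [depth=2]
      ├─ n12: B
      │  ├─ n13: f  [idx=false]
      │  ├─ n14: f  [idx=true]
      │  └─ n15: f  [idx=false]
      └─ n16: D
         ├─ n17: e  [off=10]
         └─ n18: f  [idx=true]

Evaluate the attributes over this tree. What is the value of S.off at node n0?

true

1. n1.env = 16  [16]
2. n1.val = 1  [1]
3. n2.env = false  [D.val > 1]
4. n2.acc = -1  [D.env + D.val - 18]
5. n3.env = 8  [E.acc + 9]
6. n3.val = 19  [E.acc + 20]
7. n4.off = 24  [terminal]
8. n5.depth = 12  [terminal]
9. n3.tag = false  [D.val > 19]
10. n2.wid = true  [D.tag == false]
11. n1.tag = true  [E.wid == true]
12. n6.env = true  [true]
13. n6.acc = 11  [11]
14. n7.ok = -7  [E.acc - 18]
15. n8.ok = false  [A.ok > -7]
16. n8.lab = 1  [A.ok * 2 + 15]
17. n8.tag = 25  [A.ok + 32]
18. n9.depth = -7  [terminal]
19. n10.off = 25  [terminal]
20. n11.depth = 2  [terminal]
21. n8.key = 6  [6]
22. n12.cnt = -1  [C.key * 2 - 13]
23. n13.idx = false  [terminal]
24. n14.idx = true  [terminal]
25. n15.idx = false  [terminal]
26. n12.env = "kn"  ["kn"]
27. n16.env = 19  [A.ok * -2 + 5]
28. n16.val = -9  [A.ok - 2]
29. n17.off = 10  [terminal]
30. n18.idx = true  [terminal]
31. n16.tag = true  [f.idx == true]
32. n7.tag = true  [true]
33. n6.wid = true  [E.env == true]
34. n0.off = true  [D.tag == true]
35. n0.live = true  [E.wid == true]
36. n0.key = -2  [-2]
37. n0.sig = -2  [-2]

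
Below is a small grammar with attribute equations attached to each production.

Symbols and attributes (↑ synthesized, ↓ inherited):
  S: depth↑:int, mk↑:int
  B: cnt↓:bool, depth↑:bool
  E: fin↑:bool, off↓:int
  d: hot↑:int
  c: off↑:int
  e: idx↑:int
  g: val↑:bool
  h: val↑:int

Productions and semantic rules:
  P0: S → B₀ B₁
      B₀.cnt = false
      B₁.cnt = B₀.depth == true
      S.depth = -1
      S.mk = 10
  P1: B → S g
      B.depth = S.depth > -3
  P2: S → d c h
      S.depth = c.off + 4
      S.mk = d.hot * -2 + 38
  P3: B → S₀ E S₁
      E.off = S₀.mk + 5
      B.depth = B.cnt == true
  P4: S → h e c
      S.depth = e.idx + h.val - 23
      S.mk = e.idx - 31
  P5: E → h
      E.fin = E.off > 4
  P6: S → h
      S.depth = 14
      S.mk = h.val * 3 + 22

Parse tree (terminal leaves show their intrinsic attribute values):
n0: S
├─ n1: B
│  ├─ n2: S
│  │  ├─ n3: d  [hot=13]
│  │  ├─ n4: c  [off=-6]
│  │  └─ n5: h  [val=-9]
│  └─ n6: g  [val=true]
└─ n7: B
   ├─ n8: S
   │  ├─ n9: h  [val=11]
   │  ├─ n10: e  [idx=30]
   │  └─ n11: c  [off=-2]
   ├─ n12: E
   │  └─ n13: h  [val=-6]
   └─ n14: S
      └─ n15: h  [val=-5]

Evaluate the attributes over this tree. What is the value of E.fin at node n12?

1. n1.cnt = false  [false]
2. n3.hot = 13  [terminal]
3. n4.off = -6  [terminal]
4. n5.val = -9  [terminal]
5. n2.depth = -2  [c.off + 4]
6. n2.mk = 12  [d.hot * -2 + 38]
7. n6.val = true  [terminal]
8. n1.depth = true  [S.depth > -3]
9. n7.cnt = true  [B₀.depth == true]
10. n9.val = 11  [terminal]
11. n10.idx = 30  [terminal]
12. n11.off = -2  [terminal]
13. n8.depth = 18  [e.idx + h.val - 23]
14. n8.mk = -1  [e.idx - 31]
15. n12.off = 4  [S₀.mk + 5]
16. n13.val = -6  [terminal]
17. n12.fin = false  [E.off > 4]
18. n15.val = -5  [terminal]
19. n14.depth = 14  [14]
20. n14.mk = 7  [h.val * 3 + 22]
21. n7.depth = true  [B.cnt == true]
22. n0.depth = -1  [-1]
23. n0.mk = 10  [10]

false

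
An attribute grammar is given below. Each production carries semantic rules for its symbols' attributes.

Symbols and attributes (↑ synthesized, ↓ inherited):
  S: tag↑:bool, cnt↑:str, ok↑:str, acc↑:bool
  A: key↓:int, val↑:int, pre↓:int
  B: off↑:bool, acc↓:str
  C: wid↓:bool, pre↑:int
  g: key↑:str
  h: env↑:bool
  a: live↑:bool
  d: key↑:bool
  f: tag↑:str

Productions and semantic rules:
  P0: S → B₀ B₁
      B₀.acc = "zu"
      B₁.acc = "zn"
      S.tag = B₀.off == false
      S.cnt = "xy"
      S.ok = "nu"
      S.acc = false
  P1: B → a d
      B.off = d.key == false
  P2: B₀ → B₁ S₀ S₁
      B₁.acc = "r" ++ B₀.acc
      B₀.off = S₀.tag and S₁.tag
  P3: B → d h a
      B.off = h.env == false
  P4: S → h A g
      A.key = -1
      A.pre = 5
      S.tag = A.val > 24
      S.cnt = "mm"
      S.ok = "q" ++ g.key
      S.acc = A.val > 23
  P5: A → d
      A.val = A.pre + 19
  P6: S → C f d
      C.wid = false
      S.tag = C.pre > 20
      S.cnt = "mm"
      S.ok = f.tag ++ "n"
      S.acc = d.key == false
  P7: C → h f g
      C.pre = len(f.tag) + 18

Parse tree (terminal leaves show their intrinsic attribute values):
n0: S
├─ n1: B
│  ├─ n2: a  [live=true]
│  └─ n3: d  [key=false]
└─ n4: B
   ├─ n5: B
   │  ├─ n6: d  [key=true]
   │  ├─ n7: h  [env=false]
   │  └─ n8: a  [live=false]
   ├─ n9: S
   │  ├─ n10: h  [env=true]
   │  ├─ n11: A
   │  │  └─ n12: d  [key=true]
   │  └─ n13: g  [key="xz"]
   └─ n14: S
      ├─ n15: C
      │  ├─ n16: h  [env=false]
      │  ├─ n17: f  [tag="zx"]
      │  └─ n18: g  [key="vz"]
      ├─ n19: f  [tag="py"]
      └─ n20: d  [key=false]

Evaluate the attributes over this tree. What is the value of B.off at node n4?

false

1. n1.acc = "zu"  ["zu"]
2. n2.live = true  [terminal]
3. n3.key = false  [terminal]
4. n1.off = true  [d.key == false]
5. n4.acc = "zn"  ["zn"]
6. n5.acc = "rzn"  ["r" ++ B₀.acc]
7. n6.key = true  [terminal]
8. n7.env = false  [terminal]
9. n8.live = false  [terminal]
10. n5.off = true  [h.env == false]
11. n10.env = true  [terminal]
12. n11.key = -1  [-1]
13. n11.pre = 5  [5]
14. n12.key = true  [terminal]
15. n11.val = 24  [A.pre + 19]
16. n13.key = "xz"  [terminal]
17. n9.tag = false  [A.val > 24]
18. n9.cnt = "mm"  ["mm"]
19. n9.ok = "qxz"  ["q" ++ g.key]
20. n9.acc = true  [A.val > 23]
21. n15.wid = false  [false]
22. n16.env = false  [terminal]
23. n17.tag = "zx"  [terminal]
24. n18.key = "vz"  [terminal]
25. n15.pre = 20  [len(f.tag) + 18]
26. n19.tag = "py"  [terminal]
27. n20.key = false  [terminal]
28. n14.tag = false  [C.pre > 20]
29. n14.cnt = "mm"  ["mm"]
30. n14.ok = "pyn"  [f.tag ++ "n"]
31. n14.acc = true  [d.key == false]
32. n4.off = false  [S₀.tag and S₁.tag]
33. n0.tag = false  [B₀.off == false]
34. n0.cnt = "xy"  ["xy"]
35. n0.ok = "nu"  ["nu"]
36. n0.acc = false  [false]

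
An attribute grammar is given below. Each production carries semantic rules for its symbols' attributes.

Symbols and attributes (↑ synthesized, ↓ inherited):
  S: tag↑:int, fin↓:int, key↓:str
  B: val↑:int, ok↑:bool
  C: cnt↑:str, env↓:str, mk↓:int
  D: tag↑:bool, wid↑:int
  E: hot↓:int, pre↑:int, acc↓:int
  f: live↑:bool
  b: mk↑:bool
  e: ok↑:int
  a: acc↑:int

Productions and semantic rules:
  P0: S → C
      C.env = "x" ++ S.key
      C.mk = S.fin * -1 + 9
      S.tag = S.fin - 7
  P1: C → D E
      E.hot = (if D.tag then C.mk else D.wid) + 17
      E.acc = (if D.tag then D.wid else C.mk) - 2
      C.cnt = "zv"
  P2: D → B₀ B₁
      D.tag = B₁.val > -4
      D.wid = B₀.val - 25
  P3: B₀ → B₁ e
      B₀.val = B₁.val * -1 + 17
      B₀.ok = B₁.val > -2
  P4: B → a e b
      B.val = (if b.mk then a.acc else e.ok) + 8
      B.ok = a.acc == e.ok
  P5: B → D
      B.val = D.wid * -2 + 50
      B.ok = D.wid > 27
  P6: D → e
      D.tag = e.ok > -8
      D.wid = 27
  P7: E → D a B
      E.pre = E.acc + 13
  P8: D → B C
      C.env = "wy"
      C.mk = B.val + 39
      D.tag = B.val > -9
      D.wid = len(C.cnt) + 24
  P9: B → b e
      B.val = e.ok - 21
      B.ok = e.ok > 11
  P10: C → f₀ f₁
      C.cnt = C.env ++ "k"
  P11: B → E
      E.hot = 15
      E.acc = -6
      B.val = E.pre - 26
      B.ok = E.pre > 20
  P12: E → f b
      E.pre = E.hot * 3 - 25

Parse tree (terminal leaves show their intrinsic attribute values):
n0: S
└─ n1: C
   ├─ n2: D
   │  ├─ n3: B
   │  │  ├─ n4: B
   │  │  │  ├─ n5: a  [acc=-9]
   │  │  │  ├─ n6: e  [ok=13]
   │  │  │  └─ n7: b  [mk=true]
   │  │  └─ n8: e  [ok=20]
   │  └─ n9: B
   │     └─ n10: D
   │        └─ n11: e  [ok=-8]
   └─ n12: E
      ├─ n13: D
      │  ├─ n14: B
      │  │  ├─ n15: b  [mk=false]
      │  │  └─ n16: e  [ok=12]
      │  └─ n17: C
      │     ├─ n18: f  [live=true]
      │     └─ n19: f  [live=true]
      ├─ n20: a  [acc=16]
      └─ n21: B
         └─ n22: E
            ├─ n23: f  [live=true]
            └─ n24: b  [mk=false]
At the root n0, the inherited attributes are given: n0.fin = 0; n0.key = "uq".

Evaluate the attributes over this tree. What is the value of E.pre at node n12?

20

1. n0.fin = 0  [given at root]
2. n0.key = "uq"  [given at root]
3. n1.env = "xuq"  ["x" ++ S.key]
4. n1.mk = 9  [S.fin * -1 + 9]
5. n5.acc = -9  [terminal]
6. n6.ok = 13  [terminal]
7. n7.mk = true  [terminal]
8. n4.val = -1  [(if b.mk then a.acc else e.ok) + 8]
9. n4.ok = false  [a.acc == e.ok]
10. n8.ok = 20  [terminal]
11. n3.val = 18  [B₁.val * -1 + 17]
12. n3.ok = true  [B₁.val > -2]
13. n11.ok = -8  [terminal]
14. n10.tag = false  [e.ok > -8]
15. n10.wid = 27  [27]
16. n9.val = -4  [D.wid * -2 + 50]
17. n9.ok = false  [D.wid > 27]
18. n2.tag = false  [B₁.val > -4]
19. n2.wid = -7  [B₀.val - 25]
20. n12.hot = 10  [(if D.tag then C.mk else D.wid) + 17]
21. n12.acc = 7  [(if D.tag then D.wid else C.mk) - 2]
22. n15.mk = false  [terminal]
23. n16.ok = 12  [terminal]
24. n14.val = -9  [e.ok - 21]
25. n14.ok = true  [e.ok > 11]
26. n17.env = "wy"  ["wy"]
27. n17.mk = 30  [B.val + 39]
28. n18.live = true  [terminal]
29. n19.live = true  [terminal]
30. n17.cnt = "wyk"  [C.env ++ "k"]
31. n13.tag = false  [B.val > -9]
32. n13.wid = 27  [len(C.cnt) + 24]
33. n20.acc = 16  [terminal]
34. n22.hot = 15  [15]
35. n22.acc = -6  [-6]
36. n23.live = true  [terminal]
37. n24.mk = false  [terminal]
38. n22.pre = 20  [E.hot * 3 - 25]
39. n21.val = -6  [E.pre - 26]
40. n21.ok = false  [E.pre > 20]
41. n12.pre = 20  [E.acc + 13]
42. n1.cnt = "zv"  ["zv"]
43. n0.tag = -7  [S.fin - 7]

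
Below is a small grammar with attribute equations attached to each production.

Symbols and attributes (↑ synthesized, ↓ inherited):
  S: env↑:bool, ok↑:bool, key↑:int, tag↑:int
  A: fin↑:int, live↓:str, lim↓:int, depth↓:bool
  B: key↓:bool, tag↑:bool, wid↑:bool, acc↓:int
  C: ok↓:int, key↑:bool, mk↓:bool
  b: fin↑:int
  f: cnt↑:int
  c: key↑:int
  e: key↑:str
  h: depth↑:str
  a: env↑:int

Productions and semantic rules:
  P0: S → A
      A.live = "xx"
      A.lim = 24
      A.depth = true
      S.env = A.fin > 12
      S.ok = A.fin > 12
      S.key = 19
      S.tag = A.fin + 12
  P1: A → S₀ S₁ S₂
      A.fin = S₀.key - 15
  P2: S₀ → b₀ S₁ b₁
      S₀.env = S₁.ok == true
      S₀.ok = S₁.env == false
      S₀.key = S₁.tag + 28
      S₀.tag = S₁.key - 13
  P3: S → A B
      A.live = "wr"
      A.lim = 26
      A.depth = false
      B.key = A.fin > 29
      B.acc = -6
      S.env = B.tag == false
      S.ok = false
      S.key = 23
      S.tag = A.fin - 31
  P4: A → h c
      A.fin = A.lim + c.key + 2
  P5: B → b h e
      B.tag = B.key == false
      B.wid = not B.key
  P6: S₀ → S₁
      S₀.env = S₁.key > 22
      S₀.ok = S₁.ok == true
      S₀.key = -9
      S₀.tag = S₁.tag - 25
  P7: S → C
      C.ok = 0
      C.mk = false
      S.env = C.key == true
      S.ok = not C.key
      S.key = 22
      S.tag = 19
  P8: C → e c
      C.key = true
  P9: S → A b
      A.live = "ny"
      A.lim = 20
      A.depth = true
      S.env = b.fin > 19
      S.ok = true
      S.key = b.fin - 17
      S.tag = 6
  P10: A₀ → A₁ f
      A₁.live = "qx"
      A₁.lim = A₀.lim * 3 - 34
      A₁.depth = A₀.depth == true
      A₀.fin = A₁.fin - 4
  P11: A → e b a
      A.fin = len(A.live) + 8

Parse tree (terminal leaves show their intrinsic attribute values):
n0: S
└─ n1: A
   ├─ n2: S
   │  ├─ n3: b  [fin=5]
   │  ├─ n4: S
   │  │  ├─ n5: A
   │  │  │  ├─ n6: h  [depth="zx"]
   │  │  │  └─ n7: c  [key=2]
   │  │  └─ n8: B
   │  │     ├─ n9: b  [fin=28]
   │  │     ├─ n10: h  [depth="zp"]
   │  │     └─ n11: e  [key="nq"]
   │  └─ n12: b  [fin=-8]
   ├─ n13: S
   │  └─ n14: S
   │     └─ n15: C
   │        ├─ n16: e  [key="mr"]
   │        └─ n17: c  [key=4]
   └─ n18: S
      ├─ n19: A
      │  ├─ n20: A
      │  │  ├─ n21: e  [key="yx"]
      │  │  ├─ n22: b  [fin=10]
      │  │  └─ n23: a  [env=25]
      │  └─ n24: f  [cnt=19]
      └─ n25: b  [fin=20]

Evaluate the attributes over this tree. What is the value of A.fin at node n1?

12

1. n1.live = "xx"  ["xx"]
2. n1.lim = 24  [24]
3. n1.depth = true  [true]
4. n3.fin = 5  [terminal]
5. n5.live = "wr"  ["wr"]
6. n5.lim = 26  [26]
7. n5.depth = false  [false]
8. n6.depth = "zx"  [terminal]
9. n7.key = 2  [terminal]
10. n5.fin = 30  [A.lim + c.key + 2]
11. n8.key = true  [A.fin > 29]
12. n8.acc = -6  [-6]
13. n9.fin = 28  [terminal]
14. n10.depth = "zp"  [terminal]
15. n11.key = "nq"  [terminal]
16. n8.tag = false  [B.key == false]
17. n8.wid = false  [not B.key]
18. n4.env = true  [B.tag == false]
19. n4.ok = false  [false]
20. n4.key = 23  [23]
21. n4.tag = -1  [A.fin - 31]
22. n12.fin = -8  [terminal]
23. n2.env = false  [S₁.ok == true]
24. n2.ok = false  [S₁.env == false]
25. n2.key = 27  [S₁.tag + 28]
26. n2.tag = 10  [S₁.key - 13]
27. n15.ok = 0  [0]
28. n15.mk = false  [false]
29. n16.key = "mr"  [terminal]
30. n17.key = 4  [terminal]
31. n15.key = true  [true]
32. n14.env = true  [C.key == true]
33. n14.ok = false  [not C.key]
34. n14.key = 22  [22]
35. n14.tag = 19  [19]
36. n13.env = false  [S₁.key > 22]
37. n13.ok = false  [S₁.ok == true]
38. n13.key = -9  [-9]
39. n13.tag = -6  [S₁.tag - 25]
40. n19.live = "ny"  ["ny"]
41. n19.lim = 20  [20]
42. n19.depth = true  [true]
43. n20.live = "qx"  ["qx"]
44. n20.lim = 26  [A₀.lim * 3 - 34]
45. n20.depth = true  [A₀.depth == true]
46. n21.key = "yx"  [terminal]
47. n22.fin = 10  [terminal]
48. n23.env = 25  [terminal]
49. n20.fin = 10  [len(A.live) + 8]
50. n24.cnt = 19  [terminal]
51. n19.fin = 6  [A₁.fin - 4]
52. n25.fin = 20  [terminal]
53. n18.env = true  [b.fin > 19]
54. n18.ok = true  [true]
55. n18.key = 3  [b.fin - 17]
56. n18.tag = 6  [6]
57. n1.fin = 12  [S₀.key - 15]
58. n0.env = false  [A.fin > 12]
59. n0.ok = false  [A.fin > 12]
60. n0.key = 19  [19]
61. n0.tag = 24  [A.fin + 12]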